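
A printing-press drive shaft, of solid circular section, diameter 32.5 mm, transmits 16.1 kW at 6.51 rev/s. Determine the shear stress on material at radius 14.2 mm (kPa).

ω = 2π·6.51 = 40.90 rad/s, so T = P/ω = 16.1×10³ / 40.90 = 393.6 N·m.
J = πd⁴/32 = π(0.0325)⁴/32 = 1.095×10^-7 m⁴.
Shear stress varies linearly with radius: τ = T·r/J = 393.6 × 0.0142 / 1.095×10^-7 = 5.103×10^7 Pa.

51000 kPa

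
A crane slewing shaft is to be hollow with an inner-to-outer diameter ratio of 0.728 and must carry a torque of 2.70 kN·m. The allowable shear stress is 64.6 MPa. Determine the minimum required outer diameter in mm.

66.6 mm

For a hollow shaft with d_i/d_o = 0.728: τ_max = 16T/(π d_o³ (1−k⁴)), so d_o = [16T/(π τ_allow (1−k⁴))]^(1/3) = [16·2700/(π·6.46×10^7·0.7191)]^(1/3) = 0.06664 m.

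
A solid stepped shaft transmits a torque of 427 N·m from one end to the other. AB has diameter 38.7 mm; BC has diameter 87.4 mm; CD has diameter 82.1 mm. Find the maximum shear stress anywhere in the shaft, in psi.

Under the same torque, τ_max = 16T/(πd³) is largest where d is smallest — segment AB (d = 38.7 mm).
τ_max = 16·427.0/(π·(0.0387)³) = 3.752×10^7 Pa.

5440 psi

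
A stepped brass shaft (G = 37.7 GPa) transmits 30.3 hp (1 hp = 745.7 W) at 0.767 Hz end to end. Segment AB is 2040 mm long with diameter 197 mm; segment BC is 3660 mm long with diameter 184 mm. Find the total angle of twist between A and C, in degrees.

ω = 2π·0.767 = 4.819 rad/s, so T = P/ω = 30.3×745.7 / 4.819 = 4688 N·m.
J_AB = π(0.197)⁴/32 = 1.48×10^-4 m⁴; J_BC = π(0.184)⁴/32 = 1.13×10^-4 m⁴.
θ = (T/G)·Σ L_i/J_i = (4688/37.7×10⁹)·(2.04/1.48×10^-4 + 3.66/1.13×10^-4) = 5.761×10^-3 rad.

0.330°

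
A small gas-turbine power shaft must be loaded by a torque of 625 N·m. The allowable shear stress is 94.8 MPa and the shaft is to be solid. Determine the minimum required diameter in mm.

32.3 mm

For a solid shaft τ_max = 16T/(πd³), so d = (16T/(π τ_allow))^(1/3) = (16·625.0/(π·9.48×10^7))^(1/3) = 0.03226 m.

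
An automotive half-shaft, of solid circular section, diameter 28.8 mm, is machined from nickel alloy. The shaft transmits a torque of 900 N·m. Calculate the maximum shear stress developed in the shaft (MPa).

J = πd⁴/32 = π(0.0288)⁴/32 = 6.754×10^-8 m⁴.
τ_max = T·r/J = 900.0 × 0.0144 / 6.754×10^-8 = 1.919×10^8 Pa.

192 MPa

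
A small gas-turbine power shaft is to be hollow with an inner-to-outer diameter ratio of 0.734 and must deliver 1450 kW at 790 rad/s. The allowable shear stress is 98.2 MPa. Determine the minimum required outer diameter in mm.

ω = 790 rad/s, so T = P/ω = 1450×10³ / 790.0 = 1835 N·m.
For a hollow shaft with d_i/d_o = 0.734: τ_max = 16T/(π d_o³ (1−k⁴)), so d_o = [16T/(π τ_allow (1−k⁴))]^(1/3) = [16·1835/(π·9.82×10^7·0.7097)]^(1/3) = 0.05119 m.

51.2 mm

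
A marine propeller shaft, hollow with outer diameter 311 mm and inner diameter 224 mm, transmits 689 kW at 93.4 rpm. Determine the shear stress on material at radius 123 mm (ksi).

1.87 ksi

ω = 2π·93.4/60 = 9.781 rad/s, so T = P/ω = 689×10³ / 9.781 = 70440 N·m.
J = π(d_o⁴ − d_i⁴)/32 = π(0.311⁴ − 0.224⁴)/32 = 6.713×10^-4 m⁴.
Shear stress varies linearly with radius: τ = T·r/J = 70440 × 0.123 / 6.713×10^-4 = 1.291×10^7 Pa.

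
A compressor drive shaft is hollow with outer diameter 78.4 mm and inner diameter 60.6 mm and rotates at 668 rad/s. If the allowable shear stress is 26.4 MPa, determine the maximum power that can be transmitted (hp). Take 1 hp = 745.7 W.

J = π(d_o⁴ − d_i⁴)/32 = π(0.0784⁴ − 0.0606⁴)/32 = 2.385×10^-6 m⁴.
T_max = τ_allow·J/r = 2.64×10^7 × 2.385×10^-6 / 0.0392 = 1606 N·m.
ω = 668 rad/s, so P_max = T_max·ω = 1.073×10^6 W.

1440 hp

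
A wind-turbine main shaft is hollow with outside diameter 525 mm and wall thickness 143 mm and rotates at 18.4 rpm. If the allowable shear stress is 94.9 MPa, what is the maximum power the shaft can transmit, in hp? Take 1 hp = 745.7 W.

6670 hp

J = π(d_o⁴ − d_i⁴)/32 = π(0.525⁴ − 0.239⁴)/32 = 7.138×10^-3 m⁴.
T_max = τ_allow·J/r = 9.49×10^7 × 7.138×10^-3 / 0.263 = 2.581e6 N·m.
ω = 2π·18.4/60 = 1.927 rad/s, so P_max = T_max·ω = 4.972×10^6 W.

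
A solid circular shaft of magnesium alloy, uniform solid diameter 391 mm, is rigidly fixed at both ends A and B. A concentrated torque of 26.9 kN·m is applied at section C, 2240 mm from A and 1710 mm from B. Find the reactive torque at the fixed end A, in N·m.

11600 N·m

With uniform GJ and both ends fixed, compatibility θ_AC = θ_CB gives T_A·a = T_B·b, together with T_A + T_B = T₀.
T_A = T₀·b/(a+b) = 26900·1710/3950 = 11650 N·m; T_B = 15250 N·m.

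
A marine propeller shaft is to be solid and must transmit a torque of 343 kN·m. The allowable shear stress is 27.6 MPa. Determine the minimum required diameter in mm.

399 mm

For a solid shaft τ_max = 16T/(πd³), so d = (16T/(π τ_allow))^(1/3) = (16·343000/(π·2.76×10^7))^(1/3) = 0.3985 m.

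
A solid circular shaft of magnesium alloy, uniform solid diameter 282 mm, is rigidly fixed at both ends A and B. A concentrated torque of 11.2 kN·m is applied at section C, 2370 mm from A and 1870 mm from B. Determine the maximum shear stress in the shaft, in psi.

With uniform GJ and both ends fixed, compatibility θ_AC = θ_CB gives T_A·a = T_B·b, together with T_A + T_B = T₀.
T_A = T₀·b/(a+b) = 11200·1870/4240 = 4940 N·m; T_B = 6260 N·m.
τ in each portion: τ_AC = 1.12×10^6 Pa, τ_CB = 1.42×10^6 Pa; maximum is in CB.
τ_max = T_CB·r/J = 6260·0.141/6.21×10^-4 = 1.422×10^6 Pa.

206 psi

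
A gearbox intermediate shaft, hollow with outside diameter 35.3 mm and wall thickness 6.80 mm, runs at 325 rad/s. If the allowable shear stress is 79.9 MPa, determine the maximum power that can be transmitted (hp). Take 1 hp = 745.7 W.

J = π(d_o⁴ − d_i⁴)/32 = π(0.0353⁴ − 0.0217⁴)/32 = 1.307×10^-7 m⁴.
T_max = τ_allow·J/r = 7.99×10^7 × 1.307×10^-7 / 0.0176 = 591.5 N·m.
ω = 325 rad/s, so P_max = T_max·ω = 1.922×10^5 W.

258 hp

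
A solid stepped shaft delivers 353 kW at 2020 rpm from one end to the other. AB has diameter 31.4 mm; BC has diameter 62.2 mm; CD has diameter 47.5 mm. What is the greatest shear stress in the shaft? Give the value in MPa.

ω = 2π·2020/60 = 211.5 rad/s, so T = P/ω = 353×10³ / 211.5 = 1669 N·m.
Under the same torque, τ_max = 16T/(πd³) is largest where d is smallest — segment AB (d = 31.4 mm).
τ_max = 16·1669/(π·(0.0314)³) = 2.745×10^8 Pa.

275 MPa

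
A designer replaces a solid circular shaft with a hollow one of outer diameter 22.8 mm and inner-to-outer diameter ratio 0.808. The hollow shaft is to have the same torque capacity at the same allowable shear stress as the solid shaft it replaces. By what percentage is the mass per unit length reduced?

Equal τ_max and T ⇒ the solid shaft needs d_s³ = d_o³(1−k⁴), so d_s = 22.8·(1−0.808⁴)^(1/3) = 18.95 mm.
Area ratio A_h/A_s = d_o²(1−k²)/d_s² = (1−k²)/(1−k⁴)^(2/3) = 0.5027.
Mass saving = 1 − 0.5027 = 49.7 %.

49.7 %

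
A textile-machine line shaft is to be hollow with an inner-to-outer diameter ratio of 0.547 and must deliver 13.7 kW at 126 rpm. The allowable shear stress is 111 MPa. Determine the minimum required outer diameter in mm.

ω = 2π·126/60 = 13.19 rad/s, so T = P/ω = 13.7×10³ / 13.19 = 1038 N·m.
For a hollow shaft with d_i/d_o = 0.547: τ_max = 16T/(π d_o³ (1−k⁴)), so d_o = [16T/(π τ_allow (1−k⁴))]^(1/3) = [16·1038/(π·1.11×10^8·0.9105)]^(1/3) = 0.03740 m.

37.4 mm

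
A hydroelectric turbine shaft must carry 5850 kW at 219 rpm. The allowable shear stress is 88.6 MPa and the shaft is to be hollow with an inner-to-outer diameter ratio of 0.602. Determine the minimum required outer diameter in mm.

257 mm

ω = 2π·219/60 = 22.93 rad/s, so T = P/ω = 5850×10³ / 22.93 = 255100 N·m.
For a hollow shaft with d_i/d_o = 0.602: τ_max = 16T/(π d_o³ (1−k⁴)), so d_o = [16T/(π τ_allow (1−k⁴))]^(1/3) = [16·255100/(π·8.86×10^7·0.8687)]^(1/3) = 0.2565 m.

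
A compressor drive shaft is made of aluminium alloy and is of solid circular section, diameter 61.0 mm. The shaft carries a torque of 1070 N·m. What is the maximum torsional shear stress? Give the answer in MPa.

24.0 MPa

J = πd⁴/32 = π(0.0610)⁴/32 = 1.359×10^-6 m⁴.
τ_max = T·r/J = 1070 × 0.0305 / 1.359×10^-6 = 2.401×10^7 Pa.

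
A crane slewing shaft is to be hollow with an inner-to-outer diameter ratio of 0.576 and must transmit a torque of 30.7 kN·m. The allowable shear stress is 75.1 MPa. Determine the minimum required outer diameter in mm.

133 mm

For a hollow shaft with d_i/d_o = 0.576: τ_max = 16T/(π d_o³ (1−k⁴)), so d_o = [16T/(π τ_allow (1−k⁴))]^(1/3) = [16·30700/(π·7.51×10^7·0.8899)]^(1/3) = 0.1328 m.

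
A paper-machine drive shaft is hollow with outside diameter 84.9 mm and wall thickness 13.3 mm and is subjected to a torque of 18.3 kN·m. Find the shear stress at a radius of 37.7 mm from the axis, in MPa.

174 MPa

J = π(d_o⁴ − d_i⁴)/32 = π(0.0849⁴ − 0.0583⁴)/32 = 3.967×10^-6 m⁴.
Shear stress varies linearly with radius: τ = T·r/J = 18300 × 0.0377 / 3.967×10^-6 = 1.739×10^8 Pa.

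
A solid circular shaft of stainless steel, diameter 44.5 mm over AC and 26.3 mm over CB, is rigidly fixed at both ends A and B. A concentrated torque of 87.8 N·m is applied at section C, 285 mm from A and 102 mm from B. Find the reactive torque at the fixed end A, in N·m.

65.5 N·m

Compatibility: T_A·a/J_AC = T_B·b/J_CB with T_A + T_B = T₀.
J_AC = 3.85×10^-7 m⁴, J_CB = 4.70×10^-8 m⁴, so T_A = T₀·(J_AC/a)/((J_AC/a)+(J_CB/b)) = 65.48 N·m, T_B = 22.32 N·m.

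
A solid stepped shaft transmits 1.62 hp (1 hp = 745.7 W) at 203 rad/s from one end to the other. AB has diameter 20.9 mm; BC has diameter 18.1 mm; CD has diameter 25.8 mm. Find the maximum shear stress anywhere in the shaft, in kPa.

5110 kPa

ω = 203 rad/s, so T = P/ω = 1.62×745.7 / 203.0 = 5.951 N·m.
Under the same torque, τ_max = 16T/(πd³) is largest where d is smallest — segment BC (d = 18.1 mm).
τ_max = 16·5.951/(π·(0.0181)³) = 5.111×10^6 Pa.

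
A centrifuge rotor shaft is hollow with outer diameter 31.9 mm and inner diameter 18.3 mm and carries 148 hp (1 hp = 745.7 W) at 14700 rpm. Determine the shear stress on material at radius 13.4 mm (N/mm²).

ω = 2π·14700/60 = 1539 rad/s, so T = P/ω = 148×745.7 / 1539 = 71.69 N·m.
J = π(d_o⁴ − d_i⁴)/32 = π(0.0319⁴ − 0.0183⁴)/32 = 9.065×10^-8 m⁴.
Shear stress varies linearly with radius: τ = T·r/J = 71.69 × 0.0134 / 9.065×10^-8 = 1.060×10^7 Pa.

10.6 N/mm²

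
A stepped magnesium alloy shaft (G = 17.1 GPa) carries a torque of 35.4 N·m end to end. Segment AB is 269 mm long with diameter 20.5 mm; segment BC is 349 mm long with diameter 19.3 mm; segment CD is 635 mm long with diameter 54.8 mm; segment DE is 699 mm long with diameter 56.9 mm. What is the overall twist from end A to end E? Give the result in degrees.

J_AB = π(0.0205)⁴/32 = 1.73×10^-8 m⁴; J_BC = π(0.0193)⁴/32 = 1.36×10^-8 m⁴; J_CD = π(0.0548)⁴/32 = 8.85×10^-7 m⁴; J_DE = π(0.0569)⁴/32 = 1.03×10^-6 m⁴.
θ = (T/G)·Σ L_i/J_i = (35.40/17.1×10⁹)·(0.269/1.73×10^-8 + 0.349/1.36×10^-8 + 0.635/8.85×10^-7 + 0.699/1.03×10^-6) = 0.08805 rad.

5.04°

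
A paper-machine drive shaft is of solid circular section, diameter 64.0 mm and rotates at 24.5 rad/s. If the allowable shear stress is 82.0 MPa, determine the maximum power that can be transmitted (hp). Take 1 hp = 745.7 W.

J = πd⁴/32 = π(0.0640)⁴/32 = 1.647×10^-6 m⁴.
T_max = τ_allow·J/r = 8.20×10^7 × 1.647×10^-6 / 0.0320 = 4221 N·m.
ω = 24.5 rad/s, so P_max = T_max·ω = 1.034×10^5 W.

139 hp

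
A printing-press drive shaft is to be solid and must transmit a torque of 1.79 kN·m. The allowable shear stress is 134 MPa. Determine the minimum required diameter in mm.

For a solid shaft τ_max = 16T/(πd³), so d = (16T/(π τ_allow))^(1/3) = (16·1790/(π·1.34×10^8))^(1/3) = 0.04082 m.

40.8 mm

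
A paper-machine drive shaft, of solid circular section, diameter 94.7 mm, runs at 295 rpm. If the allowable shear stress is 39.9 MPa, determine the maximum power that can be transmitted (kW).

J = πd⁴/32 = π(0.0947)⁴/32 = 7.896×10^-6 m⁴.
T_max = τ_allow·J/r = 3.99×10^7 × 7.896×10^-6 / 0.0474 = 6654 N·m.
ω = 2π·295/60 = 30.89 rad/s, so P_max = T_max·ω = 2.055×10^5 W.

206 kW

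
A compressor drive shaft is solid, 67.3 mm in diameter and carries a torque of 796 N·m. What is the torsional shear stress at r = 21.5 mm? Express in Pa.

8.50e6 Pa

J = πd⁴/32 = π(0.0673)⁴/32 = 2.014×10^-6 m⁴.
Shear stress varies linearly with radius: τ = T·r/J = 796.0 × 0.0215 / 2.014×10^-6 = 8.498×10^6 Pa.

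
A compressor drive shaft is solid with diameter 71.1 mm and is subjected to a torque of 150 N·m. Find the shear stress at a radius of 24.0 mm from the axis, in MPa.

1.43 MPa

J = πd⁴/32 = π(0.0711)⁴/32 = 2.509×10^-6 m⁴.
Shear stress varies linearly with radius: τ = T·r/J = 150.0 × 0.0240 / 2.509×10^-6 = 1.435×10^6 Pa.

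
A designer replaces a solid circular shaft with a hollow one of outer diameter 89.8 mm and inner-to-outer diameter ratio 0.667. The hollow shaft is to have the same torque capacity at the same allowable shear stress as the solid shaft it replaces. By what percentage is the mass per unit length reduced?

Equal τ_max and T ⇒ the solid shaft needs d_s³ = d_o³(1−k⁴), so d_s = 89.8·(1−0.667⁴)^(1/3) = 83.43 mm.
Area ratio A_h/A_s = d_o²(1−k²)/d_s² = (1−k²)/(1−k⁴)^(2/3) = 0.6430.
Mass saving = 1 − 0.6430 = 35.7 %.

35.7 %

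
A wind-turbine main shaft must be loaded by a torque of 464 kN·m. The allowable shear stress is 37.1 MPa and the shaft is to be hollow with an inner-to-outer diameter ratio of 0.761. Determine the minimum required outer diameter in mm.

458 mm

For a hollow shaft with d_i/d_o = 0.761: τ_max = 16T/(π d_o³ (1−k⁴)), so d_o = [16T/(π τ_allow (1−k⁴))]^(1/3) = [16·464000/(π·3.71×10^7·0.6646)]^(1/3) = 0.4576 m.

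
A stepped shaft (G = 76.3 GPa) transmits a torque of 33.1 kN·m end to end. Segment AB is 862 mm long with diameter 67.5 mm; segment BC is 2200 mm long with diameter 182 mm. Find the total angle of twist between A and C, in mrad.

J_AB = π(0.0675)⁴/32 = 2.04×10^-6 m⁴; J_BC = π(0.182)⁴/32 = 1.08×10^-4 m⁴.
θ = (T/G)·Σ L_i/J_i = (33100/76.3×10⁹)·(0.862/2.04×10^-6 + 2.20/1.08×10^-4) = 0.1923 rad.

192 mrad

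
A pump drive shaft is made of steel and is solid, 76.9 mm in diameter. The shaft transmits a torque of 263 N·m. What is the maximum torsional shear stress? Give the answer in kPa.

J = πd⁴/32 = π(0.0769)⁴/32 = 3.433×10^-6 m⁴.
τ_max = T·r/J = 263.0 × 0.0385 / 3.433×10^-6 = 2.945×10^6 Pa.

2950 kPa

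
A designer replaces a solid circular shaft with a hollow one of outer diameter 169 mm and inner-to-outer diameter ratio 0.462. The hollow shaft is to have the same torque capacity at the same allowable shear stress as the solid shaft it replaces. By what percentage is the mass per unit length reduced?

18.9 %

Equal τ_max and T ⇒ the solid shaft needs d_s³ = d_o³(1−k⁴), so d_s = 169·(1−0.462⁴)^(1/3) = 166.4 mm.
Area ratio A_h/A_s = d_o²(1−k²)/d_s² = (1−k²)/(1−k⁴)^(2/3) = 0.8114.
Mass saving = 1 − 0.8114 = 18.9 %.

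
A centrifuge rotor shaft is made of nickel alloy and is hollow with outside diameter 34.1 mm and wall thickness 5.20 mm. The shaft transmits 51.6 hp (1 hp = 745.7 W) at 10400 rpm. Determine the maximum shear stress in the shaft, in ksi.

ω = 2π·10400/60 = 1089 rad/s, so T = P/ω = 51.6×745.7 / 1089 = 35.33 N·m.
J = π(d_o⁴ − d_i⁴)/32 = π(0.0341⁴ − 0.0237⁴)/32 = 1.018×10^-7 m⁴.
τ_max = T·r/J = 35.33 × 0.0170 / 1.018×10^-7 = 5.919×10^6 Pa.

0.858 ksi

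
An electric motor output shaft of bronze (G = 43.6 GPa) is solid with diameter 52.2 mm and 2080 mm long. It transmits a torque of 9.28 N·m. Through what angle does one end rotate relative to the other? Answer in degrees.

J = πd⁴/32 = π(0.0522)⁴/32 = 7.289×10^-7 m⁴.
θ = T·L/(G·J) = 9.280 × 2.08 / (43.6×10⁹ × 7.289×10^-7) = 6.074×10^-4 rad.

0.0348°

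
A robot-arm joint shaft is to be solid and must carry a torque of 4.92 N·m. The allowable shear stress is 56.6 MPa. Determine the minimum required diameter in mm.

7.62 mm

For a solid shaft τ_max = 16T/(πd³), so d = (16T/(π τ_allow))^(1/3) = (16·4.920/(π·5.66×10^7))^(1/3) = 0.007621 m.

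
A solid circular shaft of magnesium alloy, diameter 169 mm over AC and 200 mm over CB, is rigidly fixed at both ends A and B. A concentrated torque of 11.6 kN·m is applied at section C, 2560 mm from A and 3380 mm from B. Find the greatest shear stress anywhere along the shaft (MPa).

Compatibility: T_A·a/J_AC = T_B·b/J_CB with T_A + T_B = T₀.
J_AC = 8.01×10^-5 m⁴, J_CB = 1.57×10^-4 m⁴, so T_A = T₀·(J_AC/a)/((J_AC/a)+(J_CB/b)) = 4667 N·m, T_B = 6933 N·m.
τ in each portion: τ_AC = 4.92×10^6 Pa, τ_CB = 4.41×10^6 Pa; maximum is in AC.
τ_max = T_AC·r/J = 4667·0.0845/8.01×10^-5 = 4.924×10^6 Pa.

4.92 MPa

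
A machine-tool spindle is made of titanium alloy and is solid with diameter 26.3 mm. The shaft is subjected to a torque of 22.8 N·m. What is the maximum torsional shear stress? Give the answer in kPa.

J = πd⁴/32 = π(0.0263)⁴/32 = 4.697×10^-8 m⁴.
τ_max = T·r/J = 22.80 × 0.0132 / 4.697×10^-8 = 6.383×10^6 Pa.

6380 kPa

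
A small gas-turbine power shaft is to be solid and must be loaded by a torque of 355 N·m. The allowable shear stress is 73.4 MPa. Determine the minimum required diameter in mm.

29.1 mm

For a solid shaft τ_max = 16T/(πd³), so d = (16T/(π τ_allow))^(1/3) = (16·355.0/(π·7.34×10^7))^(1/3) = 0.02910 m.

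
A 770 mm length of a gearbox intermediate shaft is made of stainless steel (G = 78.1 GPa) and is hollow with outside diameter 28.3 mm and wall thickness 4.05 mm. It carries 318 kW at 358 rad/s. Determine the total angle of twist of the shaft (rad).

ω = 358 rad/s, so T = P/ω = 318×10³ / 358.0 = 888.3 N·m.
J = π(d_o⁴ − d_i⁴)/32 = π(0.0283⁴ − 0.0202⁴)/32 = 4.663×10^-8 m⁴.
θ = T·L/(G·J) = 888.3 × 0.770 / (78.1×10⁹ × 4.663×10^-8) = 0.1878 rad.

0.188 rad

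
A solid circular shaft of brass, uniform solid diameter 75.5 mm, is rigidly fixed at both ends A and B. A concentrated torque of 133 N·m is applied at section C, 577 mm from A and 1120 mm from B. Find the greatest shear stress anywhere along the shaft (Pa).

1.04e6 Pa

With uniform GJ and both ends fixed, compatibility θ_AC = θ_CB gives T_A·a = T_B·b, together with T_A + T_B = T₀.
T_A = T₀·b/(a+b) = 133.0·1120/1697 = 87.78 N·m; T_B = 45.22 N·m.
τ in each portion: τ_AC = 1.04×10^6 Pa, τ_CB = 5.35×10^5 Pa; maximum is in AC.
τ_max = T_AC·r/J = 87.78·0.0377/3.19×10^-6 = 1.039×10^6 Pa.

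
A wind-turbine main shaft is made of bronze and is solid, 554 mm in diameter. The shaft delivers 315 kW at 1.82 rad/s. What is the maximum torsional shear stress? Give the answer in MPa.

ω = 1.82 rad/s, so T = P/ω = 315×10³ / 1.820 = 173100 N·m.
J = πd⁴/32 = π(0.554)⁴/32 = 9.248×10^-3 m⁴.
τ_max = T·r/J = 173100 × 0.277 / 9.248×10^-3 = 5.184×10^6 Pa.

5.18 MPa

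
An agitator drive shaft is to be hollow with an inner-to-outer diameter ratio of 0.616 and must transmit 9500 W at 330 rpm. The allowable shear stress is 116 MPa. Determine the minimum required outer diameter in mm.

24.2 mm

ω = 2π·330/60 = 34.56 rad/s, so T = P/ω = 9500 / 34.56 = 274.9 N·m.
For a hollow shaft with d_i/d_o = 0.616: τ_max = 16T/(π d_o³ (1−k⁴)), so d_o = [16T/(π τ_allow (1−k⁴))]^(1/3) = [16·274.9/(π·1.16×10^8·0.8560)]^(1/3) = 0.02416 m.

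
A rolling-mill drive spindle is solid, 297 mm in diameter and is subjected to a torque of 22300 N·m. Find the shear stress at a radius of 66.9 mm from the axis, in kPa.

J = πd⁴/32 = π(0.297)⁴/32 = 7.639×10^-4 m⁴.
Shear stress varies linearly with radius: τ = T·r/J = 22300 × 0.0669 / 7.639×10^-4 = 1.953×10^6 Pa.

1950 kPa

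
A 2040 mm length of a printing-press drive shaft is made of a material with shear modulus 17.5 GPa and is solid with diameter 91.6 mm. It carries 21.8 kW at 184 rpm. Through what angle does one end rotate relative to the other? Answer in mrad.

19.1 mrad

ω = 2π·184/60 = 19.27 rad/s, so T = P/ω = 21.8×10³ / 19.27 = 1131 N·m.
J = πd⁴/32 = π(0.0916)⁴/32 = 6.912×10^-6 m⁴.
θ = T·L/(G·J) = 1131 × 2.04 / (17.5×10⁹ × 6.912×10^-6) = 0.01908 rad.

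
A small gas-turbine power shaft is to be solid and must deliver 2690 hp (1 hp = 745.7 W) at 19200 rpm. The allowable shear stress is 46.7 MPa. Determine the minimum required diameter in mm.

47.7 mm

ω = 2π·19200/60 = 2011 rad/s, so T = P/ω = 2690×745.7 / 2011 = 997.7 N·m.
For a solid shaft τ_max = 16T/(πd³), so d = (16T/(π τ_allow))^(1/3) = (16·997.7/(π·4.67×10^7))^(1/3) = 0.04774 m.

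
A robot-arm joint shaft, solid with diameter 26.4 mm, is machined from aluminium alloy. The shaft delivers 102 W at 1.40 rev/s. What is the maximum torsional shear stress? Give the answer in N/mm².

3.21 N/mm²

ω = 2π·1.40 = 8.796 rad/s, so T = P/ω = 102 / 8.796 = 11.60 N·m.
J = πd⁴/32 = π(0.0264)⁴/32 = 4.769×10^-8 m⁴.
τ_max = T·r/J = 11.60 × 0.0132 / 4.769×10^-8 = 3.210×10^6 Pa.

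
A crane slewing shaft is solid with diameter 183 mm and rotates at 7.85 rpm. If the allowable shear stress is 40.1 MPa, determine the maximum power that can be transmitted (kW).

J = πd⁴/32 = π(0.183)⁴/32 = 1.101×10^-4 m⁴.
T_max = τ_allow·J/r = 4.01×10^7 × 1.101×10^-4 / 0.0915 = 48250 N·m.
ω = 2π·7.85/60 = 0.8221 rad/s, so P_max = T_max·ω = 3.967×10^4 W.

39.7 kW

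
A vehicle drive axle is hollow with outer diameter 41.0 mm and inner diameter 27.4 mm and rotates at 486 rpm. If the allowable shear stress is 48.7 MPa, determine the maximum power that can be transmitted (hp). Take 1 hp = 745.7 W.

36.0 hp

J = π(d_o⁴ − d_i⁴)/32 = π(0.0410⁴ − 0.0274⁴)/32 = 2.221×10^-7 m⁴.
T_max = τ_allow·J/r = 4.87×10^7 × 2.221×10^-7 / 0.0205 = 527.6 N·m.
ω = 2π·486/60 = 50.89 rad/s, so P_max = T_max·ω = 2.685×10^4 W.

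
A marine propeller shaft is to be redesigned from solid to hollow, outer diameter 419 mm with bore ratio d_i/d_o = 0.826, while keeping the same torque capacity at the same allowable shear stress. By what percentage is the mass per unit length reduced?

51.8 %

Equal τ_max and T ⇒ the solid shaft needs d_s³ = d_o³(1−k⁴), so d_s = 419·(1−0.826⁴)^(1/3) = 340.0 mm.
Area ratio A_h/A_s = d_o²(1−k²)/d_s² = (1−k²)/(1−k⁴)^(2/3) = 0.4824.
Mass saving = 1 − 0.4824 = 51.8 %.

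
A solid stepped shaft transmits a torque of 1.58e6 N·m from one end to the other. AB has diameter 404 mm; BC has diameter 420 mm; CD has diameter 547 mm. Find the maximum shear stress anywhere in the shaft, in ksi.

Under the same torque, τ_max = 16T/(πd³) is largest where d is smallest — segment AB (d = 404 mm).
τ_max = 16·1.580e6/(π·(0.404)³) = 1.220×10^8 Pa.

17.7 ksi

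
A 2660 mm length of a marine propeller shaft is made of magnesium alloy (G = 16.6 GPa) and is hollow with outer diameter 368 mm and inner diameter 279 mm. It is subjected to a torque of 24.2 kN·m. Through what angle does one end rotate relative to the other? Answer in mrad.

3.22 mrad

J = π(d_o⁴ − d_i⁴)/32 = π(0.368⁴ − 0.279⁴)/32 = 1.206×10^-3 m⁴.
θ = T·L/(G·J) = 24200 × 2.66 / (16.6×10⁹ × 1.206×10^-3) = 3.216×10^-3 rad.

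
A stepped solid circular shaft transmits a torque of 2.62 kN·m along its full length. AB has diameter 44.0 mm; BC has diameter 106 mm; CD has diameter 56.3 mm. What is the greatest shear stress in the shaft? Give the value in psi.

22700 psi

Under the same torque, τ_max = 16T/(πd³) is largest where d is smallest — segment AB (d = 44.0 mm).
τ_max = 16·2620/(π·(0.0440)³) = 1.566×10^8 Pa.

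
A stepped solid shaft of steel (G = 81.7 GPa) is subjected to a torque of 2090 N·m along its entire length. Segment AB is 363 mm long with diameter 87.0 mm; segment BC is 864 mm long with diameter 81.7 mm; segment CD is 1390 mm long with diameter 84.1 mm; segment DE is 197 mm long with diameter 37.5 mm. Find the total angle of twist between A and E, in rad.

0.0399 rad

J_AB = π(0.0870)⁴/32 = 5.62×10^-6 m⁴; J_BC = π(0.0817)⁴/32 = 4.37×10^-6 m⁴; J_CD = π(0.0841)⁴/32 = 4.91×10^-6 m⁴; J_DE = π(0.0375)⁴/32 = 1.94×10^-7 m⁴.
θ = (T/G)·Σ L_i/J_i = (2090/81.7×10⁹)·(0.363/5.62×10^-6 + 0.864/4.37×10^-6 + 1.39/4.91×10^-6 + 0.197/1.94×10^-7) = 0.03990 rad.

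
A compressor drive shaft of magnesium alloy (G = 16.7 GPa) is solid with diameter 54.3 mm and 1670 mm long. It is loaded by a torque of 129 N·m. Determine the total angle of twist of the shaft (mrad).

J = πd⁴/32 = π(0.0543)⁴/32 = 8.535×10^-7 m⁴.
θ = T·L/(G·J) = 129.0 × 1.67 / (16.7×10⁹ × 8.535×10^-7) = 0.01511 rad.

15.1 mrad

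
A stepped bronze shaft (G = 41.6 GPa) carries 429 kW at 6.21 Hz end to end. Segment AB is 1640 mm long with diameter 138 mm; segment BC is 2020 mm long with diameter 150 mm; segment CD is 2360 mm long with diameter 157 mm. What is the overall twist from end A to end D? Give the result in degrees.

1.91°

ω = 2π·6.21 = 39.02 rad/s, so T = P/ω = 429×10³ / 39.02 = 10990 N·m.
J_AB = π(0.138)⁴/32 = 3.56×10^-5 m⁴; J_BC = π(0.150)⁴/32 = 4.97×10^-5 m⁴; J_CD = π(0.157)⁴/32 = 5.96×10^-5 m⁴.
θ = (T/G)·Σ L_i/J_i = (10990/41.6×10⁹)·(1.64/3.56×10^-5 + 2.02/4.97×10^-5 + 2.36/5.96×10^-5) = 0.03337 rad.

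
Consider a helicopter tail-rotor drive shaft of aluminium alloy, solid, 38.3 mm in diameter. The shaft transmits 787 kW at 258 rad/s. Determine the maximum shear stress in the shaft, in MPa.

ω = 258 rad/s, so T = P/ω = 787×10³ / 258.0 = 3050 N·m.
J = πd⁴/32 = π(0.0383)⁴/32 = 2.112×10^-7 m⁴.
τ_max = T·r/J = 3050 × 0.0191 / 2.112×10^-7 = 2.765×10^8 Pa.

277 MPa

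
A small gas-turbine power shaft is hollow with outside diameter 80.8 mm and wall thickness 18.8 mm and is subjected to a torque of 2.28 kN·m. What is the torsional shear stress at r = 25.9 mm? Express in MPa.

15.4 MPa

J = π(d_o⁴ − d_i⁴)/32 = π(0.0808⁴ − 0.0432⁴)/32 = 3.843×10^-6 m⁴.
Shear stress varies linearly with radius: τ = T·r/J = 2280 × 0.0259 / 3.843×10^-6 = 1.537×10^7 Pa.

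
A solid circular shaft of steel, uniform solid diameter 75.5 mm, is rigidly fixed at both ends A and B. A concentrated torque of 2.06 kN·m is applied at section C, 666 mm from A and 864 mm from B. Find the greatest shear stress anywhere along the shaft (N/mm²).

With uniform GJ and both ends fixed, compatibility θ_AC = θ_CB gives T_A·a = T_B·b, together with T_A + T_B = T₀.
T_A = T₀·b/(a+b) = 2060·864/1530 = 1163 N·m; T_B = 896.7 N·m.
τ in each portion: τ_AC = 1.38×10^7 Pa, τ_CB = 1.06×10^7 Pa; maximum is in AC.
τ_max = T_AC·r/J = 1163·0.0377/3.19×10^-6 = 1.377×10^7 Pa.

13.8 N/mm²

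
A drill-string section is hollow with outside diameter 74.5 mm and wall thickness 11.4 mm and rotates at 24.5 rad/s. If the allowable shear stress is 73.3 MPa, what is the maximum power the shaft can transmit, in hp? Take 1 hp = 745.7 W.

150 hp

J = π(d_o⁴ − d_i⁴)/32 = π(0.0745⁴ − 0.0517⁴)/32 = 2.323×10^-6 m⁴.
T_max = τ_allow·J/r = 7.33×10^7 × 2.323×10^-6 / 0.0372 = 4571 N·m.
ω = 24.5 rad/s, so P_max = T_max·ω = 1.120×10^5 W.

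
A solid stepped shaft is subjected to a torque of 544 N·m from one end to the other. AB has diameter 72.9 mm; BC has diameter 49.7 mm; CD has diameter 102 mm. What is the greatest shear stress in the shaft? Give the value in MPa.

22.6 MPa

Under the same torque, τ_max = 16T/(πd³) is largest where d is smallest — segment BC (d = 49.7 mm).
τ_max = 16·544.0/(π·(0.0497)³) = 2.257×10^7 Pa.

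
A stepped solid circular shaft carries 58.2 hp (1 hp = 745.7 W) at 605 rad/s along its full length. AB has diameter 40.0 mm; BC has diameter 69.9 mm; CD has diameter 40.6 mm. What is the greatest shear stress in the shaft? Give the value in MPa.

5.71 MPa

ω = 605 rad/s, so T = P/ω = 58.2×745.7 / 605.0 = 71.74 N·m.
Under the same torque, τ_max = 16T/(πd³) is largest where d is smallest — segment AB (d = 40.0 mm).
τ_max = 16·71.74/(π·(0.0400)³) = 5.708×10^6 Pa.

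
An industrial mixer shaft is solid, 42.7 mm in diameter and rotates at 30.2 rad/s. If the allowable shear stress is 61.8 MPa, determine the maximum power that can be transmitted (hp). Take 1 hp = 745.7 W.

38.3 hp

J = πd⁴/32 = π(0.0427)⁴/32 = 3.264×10^-7 m⁴.
T_max = τ_allow·J/r = 6.18×10^7 × 3.264×10^-7 / 0.0214 = 944.7 N·m.
ω = 30.2 rad/s, so P_max = T_max·ω = 2.853×10^4 W.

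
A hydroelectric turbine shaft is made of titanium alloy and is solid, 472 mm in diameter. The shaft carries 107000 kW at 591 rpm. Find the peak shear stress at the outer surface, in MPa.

83.7 MPa

ω = 2π·591/60 = 61.89 rad/s, so T = P/ω = 107000×10³ / 61.89 = 1.729e6 N·m.
J = πd⁴/32 = π(0.472)⁴/32 = 4.873×10^-3 m⁴.
τ_max = T·r/J = 1.729e6 × 0.236 / 4.873×10^-3 = 8.374×10^7 Pa.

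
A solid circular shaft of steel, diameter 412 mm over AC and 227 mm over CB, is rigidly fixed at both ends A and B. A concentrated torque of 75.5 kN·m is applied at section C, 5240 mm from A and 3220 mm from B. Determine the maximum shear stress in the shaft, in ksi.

Compatibility: T_A·a/J_AC = T_B·b/J_CB with T_A + T_B = T₀.
J_AC = 2.83×10^-3 m⁴, J_CB = 2.61×10^-4 m⁴, so T_A = T₀·(J_AC/a)/((J_AC/a)+(J_CB/b)) = 65650 N·m, T_B = 9846 N·m.
τ in each portion: τ_AC = 4.78×10^6 Pa, τ_CB = 4.29×10^6 Pa; maximum is in AC.
τ_max = T_AC·r/J = 65650·0.206/2.83×10^-3 = 4.781×10^6 Pa.

0.693 ksi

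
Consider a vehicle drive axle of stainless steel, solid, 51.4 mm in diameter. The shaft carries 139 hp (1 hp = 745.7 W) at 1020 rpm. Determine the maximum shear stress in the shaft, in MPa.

ω = 2π·1020/60 = 106.8 rad/s, so T = P/ω = 139×745.7 / 106.8 = 970.4 N·m.
J = πd⁴/32 = π(0.0514)⁴/32 = 6.853×10^-7 m⁴.
τ_max = T·r/J = 970.4 × 0.0257 / 6.853×10^-7 = 3.639×10^7 Pa.

36.4 MPa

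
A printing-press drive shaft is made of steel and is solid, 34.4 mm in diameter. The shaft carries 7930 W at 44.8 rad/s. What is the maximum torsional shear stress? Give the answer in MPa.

ω = 44.8 rad/s, so T = P/ω = 7930 / 44.80 = 177.0 N·m.
J = πd⁴/32 = π(0.0344)⁴/32 = 1.375×10^-7 m⁴.
τ_max = T·r/J = 177.0 × 0.0172 / 1.375×10^-7 = 2.215×10^7 Pa.

22.1 MPa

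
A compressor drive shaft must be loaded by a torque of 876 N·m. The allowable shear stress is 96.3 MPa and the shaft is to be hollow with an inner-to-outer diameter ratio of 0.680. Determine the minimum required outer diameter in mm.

38.9 mm

For a hollow shaft with d_i/d_o = 0.680: τ_max = 16T/(π d_o³ (1−k⁴)), so d_o = [16T/(π τ_allow (1−k⁴))]^(1/3) = [16·876.0/(π·9.63×10^7·0.7862)]^(1/3) = 0.03891 m.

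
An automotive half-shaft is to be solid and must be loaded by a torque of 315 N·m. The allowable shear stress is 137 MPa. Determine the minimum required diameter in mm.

22.7 mm

For a solid shaft τ_max = 16T/(πd³), so d = (16T/(π τ_allow))^(1/3) = (16·315.0/(π·1.37×10^8))^(1/3) = 0.02271 m.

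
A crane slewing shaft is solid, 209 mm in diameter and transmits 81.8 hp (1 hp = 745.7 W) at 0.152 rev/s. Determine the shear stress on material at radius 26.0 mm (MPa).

ω = 2π·0.152 = 0.9550 rad/s, so T = P/ω = 81.8×745.7 / 0.9550 = 63870 N·m.
J = πd⁴/32 = π(0.209)⁴/32 = 1.873×10^-4 m⁴.
Shear stress varies linearly with radius: τ = T·r/J = 63870 × 0.0260 / 1.873×10^-4 = 8.865×10^6 Pa.

8.87 MPa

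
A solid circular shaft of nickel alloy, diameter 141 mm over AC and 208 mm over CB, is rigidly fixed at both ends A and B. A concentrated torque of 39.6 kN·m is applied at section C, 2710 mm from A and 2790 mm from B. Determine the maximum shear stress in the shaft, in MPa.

Compatibility: T_A·a/J_AC = T_B·b/J_CB with T_A + T_B = T₀.
J_AC = 3.88×10^-5 m⁴, J_CB = 1.84×10^-4 m⁴, so T_A = T₀·(J_AC/a)/((J_AC/a)+(J_CB/b)) = 7072 N·m, T_B = 32530 N·m.
τ in each portion: τ_AC = 1.28×10^7 Pa, τ_CB = 1.84×10^7 Pa; maximum is in CB.
τ_max = T_CB·r/J = 32530·0.104/1.84×10^-4 = 1.841×10^7 Pa.

18.4 MPa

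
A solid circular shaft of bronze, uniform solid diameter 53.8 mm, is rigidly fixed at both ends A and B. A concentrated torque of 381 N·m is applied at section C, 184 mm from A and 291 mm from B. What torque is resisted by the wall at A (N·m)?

233 N·m

With uniform GJ and both ends fixed, compatibility θ_AC = θ_CB gives T_A·a = T_B·b, together with T_A + T_B = T₀.
T_A = T₀·b/(a+b) = 381.0·291/475.0 = 233.4 N·m; T_B = 147.6 N·m.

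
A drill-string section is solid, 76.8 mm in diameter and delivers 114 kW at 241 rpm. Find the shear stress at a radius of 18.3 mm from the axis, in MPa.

24.2 MPa

ω = 2π·241/60 = 25.24 rad/s, so T = P/ω = 114×10³ / 25.24 = 4517 N·m.
J = πd⁴/32 = π(0.0768)⁴/32 = 3.415×10^-6 m⁴.
Shear stress varies linearly with radius: τ = T·r/J = 4517 × 0.0183 / 3.415×10^-6 = 2.420×10^7 Pa.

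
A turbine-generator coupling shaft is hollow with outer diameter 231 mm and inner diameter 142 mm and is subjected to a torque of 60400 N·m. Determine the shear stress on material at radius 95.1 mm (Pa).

J = π(d_o⁴ − d_i⁴)/32 = π(0.231⁴ − 0.142⁴)/32 = 2.396×10^-4 m⁴.
Shear stress varies linearly with radius: τ = T·r/J = 60400 × 0.0951 / 2.396×10^-4 = 2.397×10^7 Pa.

2.40e7 Pa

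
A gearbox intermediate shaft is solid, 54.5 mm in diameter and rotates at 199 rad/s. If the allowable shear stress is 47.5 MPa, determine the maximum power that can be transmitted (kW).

J = πd⁴/32 = π(0.0545)⁴/32 = 8.661×10^-7 m⁴.
T_max = τ_allow·J/r = 4.75×10^7 × 8.661×10^-7 / 0.0272 = 1510 N·m.
ω = 199 rad/s, so P_max = T_max·ω = 3.004×10^5 W.

300 kW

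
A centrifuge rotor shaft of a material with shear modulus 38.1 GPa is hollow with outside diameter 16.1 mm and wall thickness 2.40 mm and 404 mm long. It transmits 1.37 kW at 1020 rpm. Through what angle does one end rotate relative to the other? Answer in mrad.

27.2 mrad

ω = 2π·1020/60 = 106.8 rad/s, so T = P/ω = 1.37×10³ / 106.8 = 12.83 N·m.
J = π(d_o⁴ − d_i⁴)/32 = π(0.0161⁴ − 0.0113⁴)/32 = 4.996×10^-9 m⁴.
θ = T·L/(G·J) = 12.83 × 0.404 / (38.1×10⁹ × 4.996×10^-9) = 0.02722 rad.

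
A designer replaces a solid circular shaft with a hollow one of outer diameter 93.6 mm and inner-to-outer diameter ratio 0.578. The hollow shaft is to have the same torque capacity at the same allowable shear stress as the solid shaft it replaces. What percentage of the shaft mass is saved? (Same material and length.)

27.9 %

Equal τ_max and T ⇒ the solid shaft needs d_s³ = d_o³(1−k⁴), so d_s = 93.6·(1−0.578⁴)^(1/3) = 89.98 mm.
Area ratio A_h/A_s = d_o²(1−k²)/d_s² = (1−k²)/(1−k⁴)^(2/3) = 0.7206.
Mass saving = 1 − 0.7206 = 27.9 %.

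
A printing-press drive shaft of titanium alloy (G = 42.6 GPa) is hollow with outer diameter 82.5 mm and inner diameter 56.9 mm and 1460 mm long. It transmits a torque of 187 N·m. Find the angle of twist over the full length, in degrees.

0.104°

J = π(d_o⁴ − d_i⁴)/32 = π(0.0825⁴ − 0.0569⁴)/32 = 3.519×10^-6 m⁴.
θ = T·L/(G·J) = 187.0 × 1.46 / (42.6×10⁹ × 3.519×10^-6) = 1.821×10^-3 rad.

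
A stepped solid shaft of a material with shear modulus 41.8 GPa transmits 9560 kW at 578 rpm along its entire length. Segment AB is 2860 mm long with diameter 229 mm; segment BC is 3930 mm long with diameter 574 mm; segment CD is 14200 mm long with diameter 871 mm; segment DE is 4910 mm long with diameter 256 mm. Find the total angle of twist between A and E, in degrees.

4.95°

ω = 2π·578/60 = 60.53 rad/s, so T = P/ω = 9560×10³ / 60.53 = 157900 N·m.
J_AB = π(0.229)⁴/32 = 2.70×10^-4 m⁴; J_BC = π(0.574)⁴/32 = 0.0107 m⁴; J_CD = π(0.871)⁴/32 = 0.0565 m⁴; J_DE = π(0.256)⁴/32 = 4.22×10^-4 m⁴.
θ = (T/G)·Σ L_i/J_i = (157900/41.8×10⁹)·(2.86/2.70×10^-4 + 3.93/0.0107 + 14.2/0.0565 + 4.91/4.22×10^-4) = 0.08637 rad.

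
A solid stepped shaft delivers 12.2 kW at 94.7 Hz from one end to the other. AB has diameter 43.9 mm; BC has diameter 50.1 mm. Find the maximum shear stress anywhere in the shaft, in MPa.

1.23 MPa

ω = 2π·94.7 = 595.0 rad/s, so T = P/ω = 12.2×10³ / 595.0 = 20.50 N·m.
Under the same torque, τ_max = 16T/(πd³) is largest where d is smallest — segment AB (d = 43.9 mm).
τ_max = 16·20.50/(π·(0.0439)³) = 1.234×10^6 Pa.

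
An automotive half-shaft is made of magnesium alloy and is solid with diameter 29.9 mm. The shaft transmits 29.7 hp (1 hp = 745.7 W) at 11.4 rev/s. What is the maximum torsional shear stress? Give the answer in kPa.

ω = 2π·11.4 = 71.63 rad/s, so T = P/ω = 29.7×745.7 / 71.63 = 309.2 N·m.
J = πd⁴/32 = π(0.0299)⁴/32 = 7.847×10^-8 m⁴.
τ_max = T·r/J = 309.2 × 0.0149 / 7.847×10^-8 = 5.891×10^7 Pa.

58900 kPa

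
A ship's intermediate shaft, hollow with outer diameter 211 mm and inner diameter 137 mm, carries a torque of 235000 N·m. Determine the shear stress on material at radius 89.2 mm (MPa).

J = π(d_o⁴ − d_i⁴)/32 = π(0.211⁴ − 0.137⁴)/32 = 1.600×10^-4 m⁴.
Shear stress varies linearly with radius: τ = T·r/J = 235000 × 0.0892 / 1.600×10^-4 = 1.310×10^8 Pa.

131 MPa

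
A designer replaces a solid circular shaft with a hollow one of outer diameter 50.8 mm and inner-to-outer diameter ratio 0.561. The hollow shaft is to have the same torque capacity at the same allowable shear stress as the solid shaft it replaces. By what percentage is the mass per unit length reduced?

26.5 %

Equal τ_max and T ⇒ the solid shaft needs d_s³ = d_o³(1−k⁴), so d_s = 50.8·(1−0.561⁴)^(1/3) = 49.06 mm.
Area ratio A_h/A_s = d_o²(1−k²)/d_s² = (1−k²)/(1−k⁴)^(2/3) = 0.7346.
Mass saving = 1 − 0.7346 = 26.5 %.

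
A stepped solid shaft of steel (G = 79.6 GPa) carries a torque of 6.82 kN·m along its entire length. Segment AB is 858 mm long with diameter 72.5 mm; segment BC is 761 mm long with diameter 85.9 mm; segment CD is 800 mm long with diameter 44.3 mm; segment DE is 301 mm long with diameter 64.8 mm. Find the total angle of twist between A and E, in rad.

0.235 rad

J_AB = π(0.0725)⁴/32 = 2.71×10^-6 m⁴; J_BC = π(0.0859)⁴/32 = 5.35×10^-6 m⁴; J_CD = π(0.0443)⁴/32 = 3.78×10^-7 m⁴; J_DE = π(0.0648)⁴/32 = 1.73×10^-6 m⁴.
θ = (T/G)·Σ L_i/J_i = (6820/79.6×10⁹)·(0.858/2.71×10^-6 + 0.761/5.35×10^-6 + 0.800/3.78×10^-7 + 0.301/1.73×10^-6) = 0.2355 rad.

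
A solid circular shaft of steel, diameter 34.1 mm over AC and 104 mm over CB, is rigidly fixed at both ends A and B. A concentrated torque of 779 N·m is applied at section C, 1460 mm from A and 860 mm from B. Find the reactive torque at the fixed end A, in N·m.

5.27 N·m

Compatibility: T_A·a/J_AC = T_B·b/J_CB with T_A + T_B = T₀.
J_AC = 1.33×10^-7 m⁴, J_CB = 1.15×10^-5 m⁴, so T_A = T₀·(J_AC/a)/((J_AC/a)+(J_CB/b)) = 5.268 N·m, T_B = 773.7 N·m.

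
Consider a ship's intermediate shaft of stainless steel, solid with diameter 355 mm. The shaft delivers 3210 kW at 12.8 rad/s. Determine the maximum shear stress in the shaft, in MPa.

ω = 12.8 rad/s, so T = P/ω = 3210×10³ / 12.80 = 250800 N·m.
J = πd⁴/32 = π(0.355)⁴/32 = 1.559×10^-3 m⁴.
τ_max = T·r/J = 250800 × 0.177 / 1.559×10^-3 = 2.855×10^7 Pa.

28.5 MPa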